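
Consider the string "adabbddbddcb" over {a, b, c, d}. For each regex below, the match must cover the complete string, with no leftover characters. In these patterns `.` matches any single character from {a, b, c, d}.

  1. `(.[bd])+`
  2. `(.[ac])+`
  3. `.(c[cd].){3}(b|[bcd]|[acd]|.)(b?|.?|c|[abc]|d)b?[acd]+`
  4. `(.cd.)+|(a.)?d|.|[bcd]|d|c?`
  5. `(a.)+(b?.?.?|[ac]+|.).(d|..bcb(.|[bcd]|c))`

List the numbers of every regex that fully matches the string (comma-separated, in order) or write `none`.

1 → match
2 → no match
3 → no match
4 → no match
5 → no match

1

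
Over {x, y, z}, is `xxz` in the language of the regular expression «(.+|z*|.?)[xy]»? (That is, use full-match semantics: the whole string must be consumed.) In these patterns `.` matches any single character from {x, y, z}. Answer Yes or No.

No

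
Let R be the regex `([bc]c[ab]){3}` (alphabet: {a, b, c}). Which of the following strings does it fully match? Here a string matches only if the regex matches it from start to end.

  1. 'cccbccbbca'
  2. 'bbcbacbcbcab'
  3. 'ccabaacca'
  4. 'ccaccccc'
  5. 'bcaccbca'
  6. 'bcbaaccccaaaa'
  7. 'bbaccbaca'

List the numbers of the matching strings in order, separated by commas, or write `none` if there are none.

none

1 → no match
2 → no match
3 → no match
4 → no match
5 → no match
6 → no match
7 → no match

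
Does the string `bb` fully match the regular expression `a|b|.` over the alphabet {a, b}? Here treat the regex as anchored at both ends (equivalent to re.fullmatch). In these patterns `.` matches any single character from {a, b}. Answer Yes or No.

No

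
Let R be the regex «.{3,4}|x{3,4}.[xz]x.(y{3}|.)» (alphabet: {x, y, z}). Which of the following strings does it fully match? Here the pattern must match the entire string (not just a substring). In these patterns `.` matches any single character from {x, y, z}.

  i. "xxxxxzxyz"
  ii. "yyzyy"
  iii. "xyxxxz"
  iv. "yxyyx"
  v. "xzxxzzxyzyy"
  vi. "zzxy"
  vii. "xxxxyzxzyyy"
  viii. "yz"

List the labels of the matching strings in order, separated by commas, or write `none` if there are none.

i, vi, vii

i → match
ii → no match
iii → no match
iv → no match
v → no match
vi → match
vii → match
viii → no match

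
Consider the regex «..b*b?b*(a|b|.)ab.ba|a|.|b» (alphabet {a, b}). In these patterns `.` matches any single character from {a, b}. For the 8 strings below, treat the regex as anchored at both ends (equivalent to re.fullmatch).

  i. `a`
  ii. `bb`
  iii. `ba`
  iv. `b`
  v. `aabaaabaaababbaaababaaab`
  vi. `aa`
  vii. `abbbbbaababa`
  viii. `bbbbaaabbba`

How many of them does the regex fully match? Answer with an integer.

3

i. `a` → match
ii. `bb` → no match
iii. `ba` → no match
iv. `b` → match
v → no match
vi. `aa` → no match
vii. `abbbbbaababa` → match
viii. `bbbbaaabbba` → no match
Total matched: 3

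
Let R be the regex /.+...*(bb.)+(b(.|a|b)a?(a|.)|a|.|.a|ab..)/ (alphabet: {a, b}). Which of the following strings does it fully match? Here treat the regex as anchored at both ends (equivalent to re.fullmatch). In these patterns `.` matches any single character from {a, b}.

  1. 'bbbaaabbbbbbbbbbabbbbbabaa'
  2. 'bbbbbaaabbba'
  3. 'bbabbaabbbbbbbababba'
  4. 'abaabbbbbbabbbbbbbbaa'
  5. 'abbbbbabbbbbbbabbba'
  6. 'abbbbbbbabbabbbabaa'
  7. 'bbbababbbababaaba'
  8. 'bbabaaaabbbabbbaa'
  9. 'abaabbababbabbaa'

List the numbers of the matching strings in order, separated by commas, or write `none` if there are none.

1 → match
2 → match
3 → no match
4 → match
5 → match
6 → match
7 → no match
8 → match
9 → match

1, 2, 4, 5, 6, 8, 9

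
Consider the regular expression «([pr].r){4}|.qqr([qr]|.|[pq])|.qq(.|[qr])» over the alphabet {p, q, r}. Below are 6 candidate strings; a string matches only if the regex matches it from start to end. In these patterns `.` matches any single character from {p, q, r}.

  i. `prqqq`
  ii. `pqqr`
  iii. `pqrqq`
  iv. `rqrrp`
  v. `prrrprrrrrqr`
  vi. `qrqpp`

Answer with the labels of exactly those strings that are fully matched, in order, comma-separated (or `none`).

ii, v

i → no match
ii → match
iii → no match
iv → no match
v → match
vi → no match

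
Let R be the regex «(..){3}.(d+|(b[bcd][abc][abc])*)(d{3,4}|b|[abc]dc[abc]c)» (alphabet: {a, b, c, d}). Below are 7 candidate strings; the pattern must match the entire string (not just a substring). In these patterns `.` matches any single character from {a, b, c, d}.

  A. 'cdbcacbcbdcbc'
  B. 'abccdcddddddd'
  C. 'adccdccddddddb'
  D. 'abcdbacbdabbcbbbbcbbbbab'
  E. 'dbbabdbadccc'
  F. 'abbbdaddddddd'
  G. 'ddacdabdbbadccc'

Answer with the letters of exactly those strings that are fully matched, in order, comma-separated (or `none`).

B, C, D, E, F

A → no match
B → match
C → match
D → match
E → match
F → match
G → no match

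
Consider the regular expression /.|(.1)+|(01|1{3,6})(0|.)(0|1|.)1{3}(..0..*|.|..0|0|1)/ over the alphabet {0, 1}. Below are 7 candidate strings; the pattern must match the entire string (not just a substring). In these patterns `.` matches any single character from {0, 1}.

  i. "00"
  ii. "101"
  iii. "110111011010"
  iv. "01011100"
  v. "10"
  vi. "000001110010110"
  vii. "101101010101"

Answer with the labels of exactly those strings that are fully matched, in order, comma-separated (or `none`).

i → no match
ii → no match
iii → no match
iv → no match
v → no match
vi → no match
vii → no match

none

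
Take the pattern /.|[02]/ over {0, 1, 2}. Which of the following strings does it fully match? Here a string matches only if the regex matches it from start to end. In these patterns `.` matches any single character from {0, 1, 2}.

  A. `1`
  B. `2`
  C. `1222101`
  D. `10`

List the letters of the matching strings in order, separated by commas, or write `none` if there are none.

A, B

A → match
B → match
C → no match
D → no match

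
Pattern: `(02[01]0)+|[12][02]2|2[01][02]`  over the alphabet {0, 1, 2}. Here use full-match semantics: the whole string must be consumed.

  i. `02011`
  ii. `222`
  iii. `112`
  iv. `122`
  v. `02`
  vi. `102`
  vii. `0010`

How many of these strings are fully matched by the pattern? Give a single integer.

3

i → no match
ii → match
iii → no match
iv → match
v → no match
vi → match
vii → no match
Total matched: 3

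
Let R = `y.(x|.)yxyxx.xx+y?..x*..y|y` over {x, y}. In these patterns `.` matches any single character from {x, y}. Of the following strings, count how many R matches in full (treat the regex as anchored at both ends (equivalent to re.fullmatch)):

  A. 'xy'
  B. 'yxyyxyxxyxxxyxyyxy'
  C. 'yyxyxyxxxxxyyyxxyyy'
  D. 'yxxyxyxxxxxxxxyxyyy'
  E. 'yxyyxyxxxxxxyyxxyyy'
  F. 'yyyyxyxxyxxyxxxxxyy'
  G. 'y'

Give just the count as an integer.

A → no match — must start with 'y'
B → match
C → match
D → match
E → match
F → match
G → match
Total matched: 6

6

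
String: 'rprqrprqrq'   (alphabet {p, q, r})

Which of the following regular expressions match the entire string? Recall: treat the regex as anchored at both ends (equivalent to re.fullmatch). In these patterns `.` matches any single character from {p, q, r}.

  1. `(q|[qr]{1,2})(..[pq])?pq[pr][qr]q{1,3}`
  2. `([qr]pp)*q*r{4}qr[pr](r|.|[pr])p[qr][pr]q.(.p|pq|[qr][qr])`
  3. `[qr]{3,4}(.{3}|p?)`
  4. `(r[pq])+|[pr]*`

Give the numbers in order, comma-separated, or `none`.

1 → no match
2 → no match
3 → no match
4 → match

4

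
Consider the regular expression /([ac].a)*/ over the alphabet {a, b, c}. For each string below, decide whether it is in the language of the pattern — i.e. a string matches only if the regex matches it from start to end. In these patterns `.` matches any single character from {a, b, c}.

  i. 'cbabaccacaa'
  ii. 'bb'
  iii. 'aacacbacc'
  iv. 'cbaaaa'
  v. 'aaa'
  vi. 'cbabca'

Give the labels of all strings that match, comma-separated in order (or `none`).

iv, v

i → no match
ii → no match
iii → no match
iv → match
v → match
vi → no match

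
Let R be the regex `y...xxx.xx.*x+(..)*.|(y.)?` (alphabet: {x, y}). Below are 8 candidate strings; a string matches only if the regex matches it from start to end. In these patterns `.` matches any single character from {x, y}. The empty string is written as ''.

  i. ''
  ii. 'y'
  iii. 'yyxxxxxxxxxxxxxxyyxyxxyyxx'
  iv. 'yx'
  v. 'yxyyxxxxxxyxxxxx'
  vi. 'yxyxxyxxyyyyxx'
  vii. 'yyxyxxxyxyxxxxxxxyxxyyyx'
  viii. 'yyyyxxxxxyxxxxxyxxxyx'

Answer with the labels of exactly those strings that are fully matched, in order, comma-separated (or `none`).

i → match
ii → no match
iii → match
iv → match
v → match
vi → no match
vii → no match
viii → no match

i, iii, iv, v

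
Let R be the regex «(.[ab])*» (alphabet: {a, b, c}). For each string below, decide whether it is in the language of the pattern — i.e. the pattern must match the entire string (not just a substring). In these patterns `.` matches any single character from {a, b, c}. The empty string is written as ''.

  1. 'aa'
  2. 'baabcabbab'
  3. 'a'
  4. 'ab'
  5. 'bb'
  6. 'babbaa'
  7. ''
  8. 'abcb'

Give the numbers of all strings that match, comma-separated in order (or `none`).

1 → match
2 → match
3 → no match
4 → match
5 → match
6 → match
7 → match
8 → match

1, 2, 4, 5, 6, 7, 8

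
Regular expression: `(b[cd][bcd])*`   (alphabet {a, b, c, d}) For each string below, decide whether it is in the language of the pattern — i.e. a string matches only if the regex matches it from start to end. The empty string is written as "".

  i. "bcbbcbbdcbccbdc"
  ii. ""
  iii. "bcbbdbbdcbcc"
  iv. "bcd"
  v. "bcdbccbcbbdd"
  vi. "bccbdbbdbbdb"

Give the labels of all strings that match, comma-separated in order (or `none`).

i → match
ii → match
iii → match
iv → match
v → match
vi → match

i, ii, iii, iv, v, vi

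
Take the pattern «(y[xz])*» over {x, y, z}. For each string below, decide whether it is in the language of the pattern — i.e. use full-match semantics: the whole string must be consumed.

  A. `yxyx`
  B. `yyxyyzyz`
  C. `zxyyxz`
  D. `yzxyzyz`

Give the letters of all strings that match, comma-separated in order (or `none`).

A

A. `yxyx` → match
B. `yyxyyzyz` → no match
C. `zxyyxz` → no match
D. `yzxyzyz` → no match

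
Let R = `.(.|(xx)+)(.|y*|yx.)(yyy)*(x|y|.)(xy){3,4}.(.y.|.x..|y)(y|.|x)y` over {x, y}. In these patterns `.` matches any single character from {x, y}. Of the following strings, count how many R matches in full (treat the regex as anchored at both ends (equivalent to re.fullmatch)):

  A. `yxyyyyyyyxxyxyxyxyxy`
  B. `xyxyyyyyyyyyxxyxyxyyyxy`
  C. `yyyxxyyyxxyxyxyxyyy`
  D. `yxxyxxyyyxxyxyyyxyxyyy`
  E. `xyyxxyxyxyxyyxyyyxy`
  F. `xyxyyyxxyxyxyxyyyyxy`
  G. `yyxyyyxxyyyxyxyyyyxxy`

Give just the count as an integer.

3

A → match
B → match
C → match
D → no match
E → no match
F → no match
G → no match
Total matched: 3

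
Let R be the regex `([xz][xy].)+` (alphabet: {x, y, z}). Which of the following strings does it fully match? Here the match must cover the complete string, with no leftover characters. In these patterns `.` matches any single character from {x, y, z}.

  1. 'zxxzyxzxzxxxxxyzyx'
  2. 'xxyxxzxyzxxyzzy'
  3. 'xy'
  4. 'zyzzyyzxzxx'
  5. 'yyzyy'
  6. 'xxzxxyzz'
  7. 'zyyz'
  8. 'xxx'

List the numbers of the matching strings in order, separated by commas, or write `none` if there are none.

1, 8

1 → match
2 → no match
3 → no match
4 → no match
5 → no match
6 → no match
7 → no match
8 → match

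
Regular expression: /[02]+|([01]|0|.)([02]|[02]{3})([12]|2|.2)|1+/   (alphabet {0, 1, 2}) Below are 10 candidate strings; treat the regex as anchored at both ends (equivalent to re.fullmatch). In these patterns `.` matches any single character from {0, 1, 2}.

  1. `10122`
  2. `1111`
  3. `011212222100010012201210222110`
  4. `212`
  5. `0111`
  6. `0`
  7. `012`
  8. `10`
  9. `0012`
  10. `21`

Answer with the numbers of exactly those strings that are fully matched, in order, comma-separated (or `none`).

1. `10122` → no match
2. `1111` → match
3 → no match
4. `212` → no match
5. `0111` → no match
6. `0` → match
7. `012` → no match
8. `10` → no match
9. `0012` → match
10. `21` → no match

2, 6, 9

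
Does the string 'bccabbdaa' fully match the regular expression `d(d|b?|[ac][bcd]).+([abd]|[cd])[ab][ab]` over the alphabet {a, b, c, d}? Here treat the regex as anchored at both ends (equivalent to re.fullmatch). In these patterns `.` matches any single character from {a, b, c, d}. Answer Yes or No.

Every match must start with 'd', but 'bccabbdaa' does not.

No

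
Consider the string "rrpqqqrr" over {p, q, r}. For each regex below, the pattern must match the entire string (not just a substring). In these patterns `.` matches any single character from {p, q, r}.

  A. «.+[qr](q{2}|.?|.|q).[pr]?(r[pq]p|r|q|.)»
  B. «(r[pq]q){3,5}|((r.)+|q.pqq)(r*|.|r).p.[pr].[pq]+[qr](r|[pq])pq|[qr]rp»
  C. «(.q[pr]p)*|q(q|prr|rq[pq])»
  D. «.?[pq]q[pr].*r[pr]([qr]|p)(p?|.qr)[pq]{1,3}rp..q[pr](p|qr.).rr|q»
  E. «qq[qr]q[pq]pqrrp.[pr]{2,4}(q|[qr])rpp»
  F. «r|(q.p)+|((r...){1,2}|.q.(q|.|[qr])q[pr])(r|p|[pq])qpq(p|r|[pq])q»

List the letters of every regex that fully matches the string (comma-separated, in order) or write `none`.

A

A → match
B → no match
C → no match
D → no match
E → no match — must start with "qq"
F → no match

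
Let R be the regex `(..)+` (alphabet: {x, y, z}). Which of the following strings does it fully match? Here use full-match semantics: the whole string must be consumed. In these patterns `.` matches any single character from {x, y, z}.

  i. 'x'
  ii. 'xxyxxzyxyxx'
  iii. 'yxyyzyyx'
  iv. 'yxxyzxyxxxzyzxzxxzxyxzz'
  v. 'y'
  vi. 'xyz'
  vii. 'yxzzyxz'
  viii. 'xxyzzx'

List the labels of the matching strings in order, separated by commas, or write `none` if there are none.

i → no match
ii → no match
iii → match
iv → no match
v → no match
vi → no match
vii → no match
viii → match

iii, viii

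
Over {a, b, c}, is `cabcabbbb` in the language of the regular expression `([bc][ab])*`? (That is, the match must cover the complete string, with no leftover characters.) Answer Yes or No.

No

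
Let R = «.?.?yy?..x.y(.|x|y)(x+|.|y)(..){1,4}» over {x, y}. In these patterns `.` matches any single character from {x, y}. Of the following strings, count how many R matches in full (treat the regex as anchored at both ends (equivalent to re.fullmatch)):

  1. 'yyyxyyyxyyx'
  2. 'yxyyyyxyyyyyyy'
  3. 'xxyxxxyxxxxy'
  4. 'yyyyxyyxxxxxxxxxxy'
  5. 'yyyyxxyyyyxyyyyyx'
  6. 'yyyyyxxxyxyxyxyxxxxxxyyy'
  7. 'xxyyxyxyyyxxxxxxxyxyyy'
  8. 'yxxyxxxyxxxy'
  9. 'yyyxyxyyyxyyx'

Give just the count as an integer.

1 → no match
2 → no match
3 → no match
4 → match
5 → match
6 → no match
7 → match
8 → no match
9 → no match
Total matched: 3

3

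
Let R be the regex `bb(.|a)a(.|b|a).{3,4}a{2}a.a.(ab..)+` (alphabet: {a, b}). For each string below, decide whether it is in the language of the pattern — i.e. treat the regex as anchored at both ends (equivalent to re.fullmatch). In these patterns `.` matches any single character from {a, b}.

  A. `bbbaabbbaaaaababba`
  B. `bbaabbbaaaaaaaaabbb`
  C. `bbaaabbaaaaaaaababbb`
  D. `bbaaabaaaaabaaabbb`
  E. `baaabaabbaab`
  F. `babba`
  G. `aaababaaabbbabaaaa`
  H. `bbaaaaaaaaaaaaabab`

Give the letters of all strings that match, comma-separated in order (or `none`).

A → match
B → match
C → no match
D → match
E. `baaabaabbaab` → no match — must start with `bb`
F. `babba` → no match — must start with `bb`
G → no match — must start with `bb`
H → match

A, B, D, H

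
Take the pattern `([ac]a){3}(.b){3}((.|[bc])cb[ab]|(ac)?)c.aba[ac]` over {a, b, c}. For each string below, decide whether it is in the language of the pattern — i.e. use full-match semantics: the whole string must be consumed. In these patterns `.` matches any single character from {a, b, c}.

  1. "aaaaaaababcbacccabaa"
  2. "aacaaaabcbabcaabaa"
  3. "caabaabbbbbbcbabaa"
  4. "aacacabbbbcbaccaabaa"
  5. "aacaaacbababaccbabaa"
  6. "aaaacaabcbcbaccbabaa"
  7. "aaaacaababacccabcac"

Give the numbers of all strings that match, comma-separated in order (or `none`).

1, 2, 4, 5, 6

1 → match
2 → match
3 → no match
4 → match
5 → match
6 → match
7 → no match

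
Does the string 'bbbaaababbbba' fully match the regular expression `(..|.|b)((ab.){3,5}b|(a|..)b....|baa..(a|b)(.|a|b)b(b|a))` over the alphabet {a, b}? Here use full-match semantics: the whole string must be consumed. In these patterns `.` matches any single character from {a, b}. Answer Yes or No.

No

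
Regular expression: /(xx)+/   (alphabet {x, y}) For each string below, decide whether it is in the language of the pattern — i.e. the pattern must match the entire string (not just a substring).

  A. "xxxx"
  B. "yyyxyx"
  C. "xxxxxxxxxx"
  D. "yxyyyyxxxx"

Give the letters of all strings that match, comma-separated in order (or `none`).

A → match
B → no match — must start with "xx"
C → match
D → no match — must start with "xx"

A, C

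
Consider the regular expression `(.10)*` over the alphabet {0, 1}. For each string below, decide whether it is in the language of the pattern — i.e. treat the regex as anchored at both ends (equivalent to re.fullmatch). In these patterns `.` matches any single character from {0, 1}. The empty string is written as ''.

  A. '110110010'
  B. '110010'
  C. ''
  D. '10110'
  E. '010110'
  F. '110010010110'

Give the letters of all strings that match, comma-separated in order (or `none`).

A → match
B → match
C → match
D → no match
E → match
F → match

A, B, C, E, F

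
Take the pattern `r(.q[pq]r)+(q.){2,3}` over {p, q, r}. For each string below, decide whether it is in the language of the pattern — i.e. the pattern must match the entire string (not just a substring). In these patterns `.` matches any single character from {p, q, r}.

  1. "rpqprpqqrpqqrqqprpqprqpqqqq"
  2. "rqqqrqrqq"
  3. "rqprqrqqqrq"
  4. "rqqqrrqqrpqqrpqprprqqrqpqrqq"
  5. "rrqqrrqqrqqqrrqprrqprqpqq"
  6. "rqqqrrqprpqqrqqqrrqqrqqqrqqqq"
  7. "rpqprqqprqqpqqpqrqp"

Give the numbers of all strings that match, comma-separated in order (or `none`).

1, 2, 5, 6

1 → match
2 → match
3 → no match
4 → no match
5 → match
6 → match
7 → no match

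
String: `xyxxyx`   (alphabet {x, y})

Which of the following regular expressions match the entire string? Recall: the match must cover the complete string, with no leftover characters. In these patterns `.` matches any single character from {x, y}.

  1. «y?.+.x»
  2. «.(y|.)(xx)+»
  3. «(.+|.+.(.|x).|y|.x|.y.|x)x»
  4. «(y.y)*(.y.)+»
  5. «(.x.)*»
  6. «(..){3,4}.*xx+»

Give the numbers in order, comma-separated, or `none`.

1 → match
2 → no match — must end with `xx`
3 → match
4 → match
5 → no match
6 → no match

1, 3, 4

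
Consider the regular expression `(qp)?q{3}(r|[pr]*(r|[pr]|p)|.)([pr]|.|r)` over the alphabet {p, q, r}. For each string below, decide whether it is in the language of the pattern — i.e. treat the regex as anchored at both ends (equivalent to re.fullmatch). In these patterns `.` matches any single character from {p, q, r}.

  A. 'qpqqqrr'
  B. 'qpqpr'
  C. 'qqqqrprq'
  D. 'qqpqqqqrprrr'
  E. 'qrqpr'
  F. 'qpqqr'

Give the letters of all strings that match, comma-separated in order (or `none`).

A

A → match
B → no match
C → no match
D → no match
E → no match
F → no match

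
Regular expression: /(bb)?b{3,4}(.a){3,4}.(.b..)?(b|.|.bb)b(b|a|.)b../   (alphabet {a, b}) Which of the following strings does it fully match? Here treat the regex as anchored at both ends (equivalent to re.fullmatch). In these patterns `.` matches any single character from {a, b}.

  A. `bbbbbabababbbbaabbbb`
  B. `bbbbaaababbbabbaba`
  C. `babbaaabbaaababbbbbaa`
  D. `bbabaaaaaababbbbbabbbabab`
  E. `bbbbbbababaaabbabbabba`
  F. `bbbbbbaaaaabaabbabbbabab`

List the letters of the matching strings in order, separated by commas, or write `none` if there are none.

A → no match
B → no match
C → no match
D → no match
E → match
F → match

E, F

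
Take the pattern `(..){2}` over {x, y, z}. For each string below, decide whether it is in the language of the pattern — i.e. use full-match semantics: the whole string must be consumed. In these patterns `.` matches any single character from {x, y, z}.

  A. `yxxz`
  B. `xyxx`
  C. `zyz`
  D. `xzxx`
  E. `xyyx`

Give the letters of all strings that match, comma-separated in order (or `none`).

A → match
B → match
C → no match
D → match
E → match

A, B, D, E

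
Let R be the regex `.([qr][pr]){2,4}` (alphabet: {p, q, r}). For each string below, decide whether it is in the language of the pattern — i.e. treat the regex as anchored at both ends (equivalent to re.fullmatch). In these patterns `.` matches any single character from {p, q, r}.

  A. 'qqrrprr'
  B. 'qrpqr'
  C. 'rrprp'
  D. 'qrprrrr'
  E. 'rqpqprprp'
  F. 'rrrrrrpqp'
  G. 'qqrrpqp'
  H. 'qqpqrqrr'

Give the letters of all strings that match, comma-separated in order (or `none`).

A, B, C, D, E, F, G

A → match
B → match
C → match
D → match
E → match
F → match
G → match
H → no match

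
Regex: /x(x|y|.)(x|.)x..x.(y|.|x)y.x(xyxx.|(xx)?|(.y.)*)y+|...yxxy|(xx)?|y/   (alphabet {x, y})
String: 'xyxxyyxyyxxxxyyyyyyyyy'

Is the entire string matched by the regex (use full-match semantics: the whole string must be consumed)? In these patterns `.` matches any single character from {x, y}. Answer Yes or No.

No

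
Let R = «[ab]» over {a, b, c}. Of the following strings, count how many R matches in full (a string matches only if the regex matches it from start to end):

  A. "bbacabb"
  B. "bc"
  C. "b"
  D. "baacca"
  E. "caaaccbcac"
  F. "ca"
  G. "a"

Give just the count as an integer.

A → no match
B → no match
C → match
D → no match
E → no match
F → no match
G → match
Total matched: 2

2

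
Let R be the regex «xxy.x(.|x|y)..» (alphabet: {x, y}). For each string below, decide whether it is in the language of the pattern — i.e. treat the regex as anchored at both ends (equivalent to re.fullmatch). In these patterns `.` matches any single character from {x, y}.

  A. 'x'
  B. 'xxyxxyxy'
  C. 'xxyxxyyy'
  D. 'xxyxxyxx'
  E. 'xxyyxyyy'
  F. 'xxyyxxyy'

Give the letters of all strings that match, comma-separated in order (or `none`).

A → no match — must start with 'xxy'
B → match
C → match
D → match
E → match
F → match

B, C, D, E, F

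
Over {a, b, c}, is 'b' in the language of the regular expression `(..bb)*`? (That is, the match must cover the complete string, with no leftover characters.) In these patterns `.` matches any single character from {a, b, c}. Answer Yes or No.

No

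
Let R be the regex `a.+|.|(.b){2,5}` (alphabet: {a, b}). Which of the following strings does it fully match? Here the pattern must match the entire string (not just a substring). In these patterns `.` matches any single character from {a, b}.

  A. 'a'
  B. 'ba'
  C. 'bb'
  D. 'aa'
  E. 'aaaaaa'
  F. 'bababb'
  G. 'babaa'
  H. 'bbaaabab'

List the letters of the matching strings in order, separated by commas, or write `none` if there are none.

A. 'a' → match
B. 'ba' → no match
C. 'bb' → no match
D. 'aa' → match
E. 'aaaaaa' → match
F. 'bababb' → no match
G. 'babaa' → no match
H. 'bbaaabab' → no match

A, D, E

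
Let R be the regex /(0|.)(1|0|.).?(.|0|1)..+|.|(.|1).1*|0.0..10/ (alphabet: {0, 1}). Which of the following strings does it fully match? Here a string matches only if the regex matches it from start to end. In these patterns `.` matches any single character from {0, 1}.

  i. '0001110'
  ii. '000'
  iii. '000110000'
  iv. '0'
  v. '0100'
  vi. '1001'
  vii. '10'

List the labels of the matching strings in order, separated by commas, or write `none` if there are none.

i. '0001110' → match
ii. '000' → no match
iii. '000110000' → match
iv. '0' → match
v. '0100' → no match
vi. '1001' → no match
vii. '10' → match

i, iii, iv, vii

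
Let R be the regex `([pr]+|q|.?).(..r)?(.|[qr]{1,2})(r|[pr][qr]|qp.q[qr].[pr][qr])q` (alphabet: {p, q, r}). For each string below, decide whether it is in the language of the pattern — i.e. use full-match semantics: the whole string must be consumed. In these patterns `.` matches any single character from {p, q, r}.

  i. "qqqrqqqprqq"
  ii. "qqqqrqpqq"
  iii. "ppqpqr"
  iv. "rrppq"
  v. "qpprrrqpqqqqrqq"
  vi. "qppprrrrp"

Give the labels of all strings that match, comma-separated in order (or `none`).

ii, v

i. "qqqrqqqprqq" → no match
ii. "qqqqrqpqq" → match
iii. "ppqpqr" → no match — must end with "q"
iv. "rrppq" → no match
v → match
vi. "qppprrrrp" → no match — must end with "q"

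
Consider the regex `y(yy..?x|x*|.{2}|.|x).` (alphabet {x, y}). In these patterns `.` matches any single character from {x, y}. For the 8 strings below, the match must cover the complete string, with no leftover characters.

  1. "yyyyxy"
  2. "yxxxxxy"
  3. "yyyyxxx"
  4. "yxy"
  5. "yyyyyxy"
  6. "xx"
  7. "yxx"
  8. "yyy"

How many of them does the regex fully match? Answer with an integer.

7

1 → match
2 → match
3 → match
4 → match
5 → match
6 → no match — must start with "y"
7 → match
8 → match
Total matched: 7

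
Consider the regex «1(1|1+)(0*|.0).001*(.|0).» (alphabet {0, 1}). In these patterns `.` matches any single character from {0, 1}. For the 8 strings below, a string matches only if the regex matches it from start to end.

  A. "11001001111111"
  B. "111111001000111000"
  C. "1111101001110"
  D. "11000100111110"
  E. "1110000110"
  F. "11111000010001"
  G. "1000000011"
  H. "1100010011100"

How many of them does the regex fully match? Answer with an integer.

6

A → match
B → no match
C → match
D → match
E → match
F → match
G → no match — must start with "11"
H → match
Total matched: 6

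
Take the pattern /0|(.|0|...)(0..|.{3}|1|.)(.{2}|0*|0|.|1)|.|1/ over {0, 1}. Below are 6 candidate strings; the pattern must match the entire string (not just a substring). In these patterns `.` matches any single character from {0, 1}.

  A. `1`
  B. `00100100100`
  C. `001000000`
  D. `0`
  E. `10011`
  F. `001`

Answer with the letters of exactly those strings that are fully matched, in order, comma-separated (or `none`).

A. `1` → match
B. `00100100100` → no match
C. `001000000` → match
D. `0` → match
E. `10011` → match
F. `001` → match

A, C, D, E, F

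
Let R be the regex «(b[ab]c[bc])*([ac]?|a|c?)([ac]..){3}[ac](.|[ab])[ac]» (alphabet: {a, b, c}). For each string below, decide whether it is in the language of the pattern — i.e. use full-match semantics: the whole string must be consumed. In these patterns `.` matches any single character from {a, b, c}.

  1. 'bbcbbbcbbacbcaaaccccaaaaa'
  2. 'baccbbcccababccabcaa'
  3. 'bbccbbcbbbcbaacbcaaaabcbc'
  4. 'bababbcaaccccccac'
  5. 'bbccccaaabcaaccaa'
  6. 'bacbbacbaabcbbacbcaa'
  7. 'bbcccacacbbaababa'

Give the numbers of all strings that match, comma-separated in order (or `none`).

1, 2, 3, 5, 6, 7

1 → match
2 → match
3 → match
4 → no match
5 → match
6 → match
7 → match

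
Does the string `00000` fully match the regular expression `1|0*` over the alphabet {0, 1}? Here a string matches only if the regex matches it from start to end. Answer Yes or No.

Yes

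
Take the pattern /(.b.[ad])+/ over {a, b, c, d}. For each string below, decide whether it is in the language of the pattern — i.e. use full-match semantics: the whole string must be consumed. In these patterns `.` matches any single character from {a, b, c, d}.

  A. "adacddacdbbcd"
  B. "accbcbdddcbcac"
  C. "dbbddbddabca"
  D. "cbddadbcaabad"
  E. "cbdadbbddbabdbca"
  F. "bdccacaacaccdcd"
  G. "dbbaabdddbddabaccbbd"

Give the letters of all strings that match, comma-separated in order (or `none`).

C

A → no match
B → no match
C → match
D → no match
E → no match
F → no match
G → no match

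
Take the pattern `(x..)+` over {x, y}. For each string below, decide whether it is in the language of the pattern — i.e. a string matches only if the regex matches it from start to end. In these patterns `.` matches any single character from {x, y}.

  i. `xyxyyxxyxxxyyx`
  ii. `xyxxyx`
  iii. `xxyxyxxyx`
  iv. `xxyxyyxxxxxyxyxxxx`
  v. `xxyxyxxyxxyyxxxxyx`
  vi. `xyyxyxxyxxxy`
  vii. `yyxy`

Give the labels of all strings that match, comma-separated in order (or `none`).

i → no match
ii → match
iii → match
iv → match
v → match
vi → match
vii → no match — must start with `x`

ii, iii, iv, v, vi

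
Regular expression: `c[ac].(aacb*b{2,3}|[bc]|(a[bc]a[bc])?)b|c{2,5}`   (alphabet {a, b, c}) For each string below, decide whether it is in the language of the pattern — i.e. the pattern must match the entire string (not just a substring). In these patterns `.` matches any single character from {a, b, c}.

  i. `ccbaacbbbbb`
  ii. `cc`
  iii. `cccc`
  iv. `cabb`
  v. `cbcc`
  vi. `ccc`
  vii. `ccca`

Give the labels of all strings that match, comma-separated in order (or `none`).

i → match
ii → match
iii → match
iv → match
v → no match
vi → match
vii → no match

i, ii, iii, iv, vi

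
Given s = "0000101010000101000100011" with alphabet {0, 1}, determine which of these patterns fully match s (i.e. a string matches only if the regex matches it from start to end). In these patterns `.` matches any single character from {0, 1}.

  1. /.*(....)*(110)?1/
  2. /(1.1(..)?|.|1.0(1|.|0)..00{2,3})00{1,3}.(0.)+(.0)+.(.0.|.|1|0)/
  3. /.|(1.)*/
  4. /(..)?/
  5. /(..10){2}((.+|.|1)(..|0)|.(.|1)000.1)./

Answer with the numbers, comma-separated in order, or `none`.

1, 2

1 → match
2 → match
3 → no match
4 → no match
5 → no match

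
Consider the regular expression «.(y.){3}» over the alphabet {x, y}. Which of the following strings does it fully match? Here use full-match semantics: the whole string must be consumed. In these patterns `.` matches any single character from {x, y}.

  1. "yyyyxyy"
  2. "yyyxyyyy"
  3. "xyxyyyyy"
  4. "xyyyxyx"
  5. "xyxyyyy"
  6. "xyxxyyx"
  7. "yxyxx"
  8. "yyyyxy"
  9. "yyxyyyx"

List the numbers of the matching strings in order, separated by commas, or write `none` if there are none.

1, 4, 5, 9

1 → match
2 → no match
3 → no match
4 → match
5 → match
6 → no match
7 → no match
8 → no match
9 → match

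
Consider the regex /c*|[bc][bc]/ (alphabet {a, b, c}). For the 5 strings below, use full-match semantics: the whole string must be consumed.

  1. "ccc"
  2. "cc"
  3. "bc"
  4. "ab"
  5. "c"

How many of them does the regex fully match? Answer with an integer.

4

1. "ccc" → match
2. "cc" → match
3. "bc" → match
4. "ab" → no match
5. "c" → match
Total matched: 4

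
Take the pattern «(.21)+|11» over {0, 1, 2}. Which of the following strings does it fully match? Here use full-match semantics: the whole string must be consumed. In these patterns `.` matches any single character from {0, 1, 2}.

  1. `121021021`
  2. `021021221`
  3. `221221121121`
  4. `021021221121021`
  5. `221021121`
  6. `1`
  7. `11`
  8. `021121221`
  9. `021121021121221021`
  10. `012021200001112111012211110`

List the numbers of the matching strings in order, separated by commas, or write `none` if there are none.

1, 2, 3, 4, 5, 7, 8, 9

1 → match
2 → match
3 → match
4 → match
5 → match
6 → no match
7 → match
8 → match
9 → match
10 → no match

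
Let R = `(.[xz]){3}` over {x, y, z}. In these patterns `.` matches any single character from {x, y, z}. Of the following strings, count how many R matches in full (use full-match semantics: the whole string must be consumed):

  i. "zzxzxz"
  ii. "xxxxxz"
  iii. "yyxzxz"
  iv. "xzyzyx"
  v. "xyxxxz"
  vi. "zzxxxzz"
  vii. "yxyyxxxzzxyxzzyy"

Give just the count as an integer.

3

i → match
ii → match
iii → no match
iv → match
v → no match
vi → no match
vii → no match
Total matched: 3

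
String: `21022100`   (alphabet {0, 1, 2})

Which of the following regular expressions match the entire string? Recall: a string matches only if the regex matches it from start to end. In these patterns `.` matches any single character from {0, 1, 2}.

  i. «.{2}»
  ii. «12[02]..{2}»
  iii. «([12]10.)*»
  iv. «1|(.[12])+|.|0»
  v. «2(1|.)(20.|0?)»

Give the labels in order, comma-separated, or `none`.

i → no match
ii → no match — must start with `12`
iii → match
iv → no match
v → no match

iii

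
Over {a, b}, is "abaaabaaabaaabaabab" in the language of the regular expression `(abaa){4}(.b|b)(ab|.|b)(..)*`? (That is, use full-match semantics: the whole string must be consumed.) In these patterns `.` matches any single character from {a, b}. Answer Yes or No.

Yes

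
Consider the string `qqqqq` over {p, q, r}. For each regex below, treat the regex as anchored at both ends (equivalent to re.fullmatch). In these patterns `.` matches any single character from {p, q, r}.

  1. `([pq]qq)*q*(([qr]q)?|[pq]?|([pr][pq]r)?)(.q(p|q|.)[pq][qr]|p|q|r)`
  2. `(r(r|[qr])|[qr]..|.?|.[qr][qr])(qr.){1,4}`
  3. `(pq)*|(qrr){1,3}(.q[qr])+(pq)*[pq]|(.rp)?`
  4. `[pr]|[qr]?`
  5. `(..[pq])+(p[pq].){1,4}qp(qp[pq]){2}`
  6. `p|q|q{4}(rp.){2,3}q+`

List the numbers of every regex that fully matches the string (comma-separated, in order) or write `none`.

1 → match
2 → no match
3 → no match
4 → no match
5 → no match
6 → no match

1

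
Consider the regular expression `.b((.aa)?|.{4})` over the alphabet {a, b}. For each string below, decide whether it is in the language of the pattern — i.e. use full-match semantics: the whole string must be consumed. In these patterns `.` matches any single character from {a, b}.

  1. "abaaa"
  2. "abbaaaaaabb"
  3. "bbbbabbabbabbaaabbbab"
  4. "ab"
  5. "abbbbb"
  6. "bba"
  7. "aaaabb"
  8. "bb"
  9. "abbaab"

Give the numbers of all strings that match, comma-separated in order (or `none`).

1. "abaaa" → match
2. "abbaaaaaabb" → no match
3 → no match
4. "ab" → match
5. "abbbbb" → match
6. "bba" → no match
7. "aaaabb" → no match
8. "bb" → match
9. "abbaab" → match

1, 4, 5, 8, 9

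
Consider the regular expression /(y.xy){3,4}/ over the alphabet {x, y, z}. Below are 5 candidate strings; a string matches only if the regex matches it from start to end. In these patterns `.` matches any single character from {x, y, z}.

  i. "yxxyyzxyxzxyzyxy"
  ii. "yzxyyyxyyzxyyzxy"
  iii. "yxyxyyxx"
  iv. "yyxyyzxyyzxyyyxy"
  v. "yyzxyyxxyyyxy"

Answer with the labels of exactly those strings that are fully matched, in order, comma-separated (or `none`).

ii, iv

i → no match
ii → match
iii → no match — must end with "xy"
iv → match
v → no match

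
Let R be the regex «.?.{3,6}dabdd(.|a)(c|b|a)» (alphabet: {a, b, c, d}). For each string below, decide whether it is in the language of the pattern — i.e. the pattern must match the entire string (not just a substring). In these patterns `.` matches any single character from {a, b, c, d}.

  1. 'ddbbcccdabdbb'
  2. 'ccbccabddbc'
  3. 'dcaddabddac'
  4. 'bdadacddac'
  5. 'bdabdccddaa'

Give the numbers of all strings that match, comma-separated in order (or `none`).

1 → no match
2 → no match
3 → match
4 → no match
5 → no match

3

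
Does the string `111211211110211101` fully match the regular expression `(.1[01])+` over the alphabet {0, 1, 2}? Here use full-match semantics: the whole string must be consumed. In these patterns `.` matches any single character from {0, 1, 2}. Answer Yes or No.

No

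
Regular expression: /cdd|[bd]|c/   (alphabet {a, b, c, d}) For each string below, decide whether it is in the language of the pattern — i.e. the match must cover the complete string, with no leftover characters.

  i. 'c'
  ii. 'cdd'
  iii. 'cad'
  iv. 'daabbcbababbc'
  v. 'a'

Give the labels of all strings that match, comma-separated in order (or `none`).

i, ii

i → match
ii → match
iii → no match
iv → no match
v → no match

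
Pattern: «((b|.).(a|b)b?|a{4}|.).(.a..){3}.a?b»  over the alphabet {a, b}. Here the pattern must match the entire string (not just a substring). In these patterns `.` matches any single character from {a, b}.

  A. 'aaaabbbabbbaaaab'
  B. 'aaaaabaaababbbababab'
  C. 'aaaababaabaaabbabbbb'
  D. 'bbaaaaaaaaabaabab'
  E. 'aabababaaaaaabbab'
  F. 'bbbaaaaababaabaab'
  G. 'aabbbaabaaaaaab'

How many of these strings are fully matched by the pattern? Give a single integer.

4

A → match
B → match
C → no match
D → no match
E → match
F → match
G → no match
Total matched: 4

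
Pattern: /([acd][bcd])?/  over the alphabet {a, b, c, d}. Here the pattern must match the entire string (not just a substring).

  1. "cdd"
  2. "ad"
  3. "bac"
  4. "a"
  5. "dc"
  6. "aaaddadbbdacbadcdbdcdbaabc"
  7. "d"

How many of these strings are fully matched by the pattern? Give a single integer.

2

1 → no match
2 → match
3 → no match
4 → no match
5 → match
6 → no match
7 → no match
Total matched: 2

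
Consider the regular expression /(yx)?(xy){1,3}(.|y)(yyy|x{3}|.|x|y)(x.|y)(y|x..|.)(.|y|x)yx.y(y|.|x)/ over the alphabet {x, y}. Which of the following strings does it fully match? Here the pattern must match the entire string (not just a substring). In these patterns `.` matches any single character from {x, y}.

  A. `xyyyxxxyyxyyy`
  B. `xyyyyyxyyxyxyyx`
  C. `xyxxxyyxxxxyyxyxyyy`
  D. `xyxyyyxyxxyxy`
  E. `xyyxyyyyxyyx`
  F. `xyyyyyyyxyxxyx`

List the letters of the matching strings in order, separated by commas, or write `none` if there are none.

A → match
B → match
C → no match
D → no match
E → match
F → match

A, B, E, F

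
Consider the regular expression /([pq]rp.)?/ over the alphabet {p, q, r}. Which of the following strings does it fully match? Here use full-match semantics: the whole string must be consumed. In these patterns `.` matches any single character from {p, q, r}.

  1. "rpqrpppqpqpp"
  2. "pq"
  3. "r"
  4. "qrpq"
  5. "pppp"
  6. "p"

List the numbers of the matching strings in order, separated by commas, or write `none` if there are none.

4

1 → no match
2 → no match
3 → no match
4 → match
5 → no match
6 → no match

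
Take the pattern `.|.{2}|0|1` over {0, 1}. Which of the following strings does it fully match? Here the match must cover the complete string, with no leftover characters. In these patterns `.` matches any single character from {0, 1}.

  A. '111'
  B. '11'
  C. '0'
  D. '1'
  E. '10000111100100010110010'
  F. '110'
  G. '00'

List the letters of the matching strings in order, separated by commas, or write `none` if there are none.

A → no match
B → match
C → match
D → match
E → no match
F → no match
G → match

B, C, D, G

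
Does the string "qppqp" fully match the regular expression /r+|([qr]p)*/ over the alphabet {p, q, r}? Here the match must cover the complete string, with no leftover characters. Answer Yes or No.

No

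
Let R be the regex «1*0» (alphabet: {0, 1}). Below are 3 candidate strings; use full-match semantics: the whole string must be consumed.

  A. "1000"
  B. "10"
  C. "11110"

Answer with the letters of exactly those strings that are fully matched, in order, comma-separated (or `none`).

B, C

A → no match
B → match
C → match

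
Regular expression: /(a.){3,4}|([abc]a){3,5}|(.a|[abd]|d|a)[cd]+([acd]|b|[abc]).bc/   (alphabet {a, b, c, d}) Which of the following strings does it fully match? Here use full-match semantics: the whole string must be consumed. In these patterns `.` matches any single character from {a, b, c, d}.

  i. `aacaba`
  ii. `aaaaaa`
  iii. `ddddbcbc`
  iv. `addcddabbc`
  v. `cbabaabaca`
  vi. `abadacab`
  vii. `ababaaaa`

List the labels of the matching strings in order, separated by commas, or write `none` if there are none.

i → match
ii → match
iii → match
iv → match
v → no match
vi → match
vii → match

i, ii, iii, iv, vi, vii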